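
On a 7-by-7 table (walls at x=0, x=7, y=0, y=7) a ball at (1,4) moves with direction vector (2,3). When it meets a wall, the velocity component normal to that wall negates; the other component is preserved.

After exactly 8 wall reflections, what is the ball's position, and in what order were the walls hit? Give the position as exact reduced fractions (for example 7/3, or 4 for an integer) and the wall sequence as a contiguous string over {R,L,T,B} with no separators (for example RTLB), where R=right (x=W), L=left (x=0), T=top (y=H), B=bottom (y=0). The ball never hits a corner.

1. t=1 → T at (3,7); v=(2,-3)
2. t=2 → R at (7,1); v=(-2,-3)
3. t=1/3 → B at (19/3,0); v=(-2,3)
4. t=7/3 → T at (5/3,7); v=(-2,-3)
5. t=5/6 → L at (0,9/2); v=(2,-3)
6. t=3/2 → B at (3,0); v=(2,3)
7. t=2 → R at (7,6); v=(-2,3)
8. t=1/3 → T at (19/3,7); v=(-2,-3)

Final position: (19/3,7)
Wall sequence: TRBTLBRT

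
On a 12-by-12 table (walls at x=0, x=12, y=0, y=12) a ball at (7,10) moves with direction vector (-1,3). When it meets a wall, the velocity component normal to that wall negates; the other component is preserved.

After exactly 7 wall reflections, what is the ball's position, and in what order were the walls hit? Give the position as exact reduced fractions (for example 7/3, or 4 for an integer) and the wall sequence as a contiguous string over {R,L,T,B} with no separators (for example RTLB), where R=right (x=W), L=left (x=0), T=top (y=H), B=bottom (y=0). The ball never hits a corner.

1. t=2/3 → T at (19/3,12); v=(-1,-3)
2. t=4 → B at (7/3,0); v=(-1,3)
3. t=7/3 → L at (0,7); v=(1,3)
4. t=5/3 → T at (5/3,12); v=(1,-3)
5. t=4 → B at (17/3,0); v=(1,3)
6. t=4 → T at (29/3,12); v=(1,-3)
7. t=7/3 → R at (12,5); v=(-1,-3)

Final position: (12,5)
Wall sequence: TBLTBTR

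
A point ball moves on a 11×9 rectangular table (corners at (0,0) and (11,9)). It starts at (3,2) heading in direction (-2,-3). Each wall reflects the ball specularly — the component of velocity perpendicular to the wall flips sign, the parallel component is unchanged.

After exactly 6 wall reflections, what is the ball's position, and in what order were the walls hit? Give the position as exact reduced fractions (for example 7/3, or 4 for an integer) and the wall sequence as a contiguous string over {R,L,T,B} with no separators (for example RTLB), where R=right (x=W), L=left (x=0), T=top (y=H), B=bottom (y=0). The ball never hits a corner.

Final position: (17/3,9)
Wall sequence: BLTBRT

1. t=2/3 → B at (5/3,0); v=(-2,3)
2. t=5/6 → L at (0,5/2); v=(2,3)
3. t=13/6 → T at (13/3,9); v=(2,-3)
4. t=3 → B at (31/3,0); v=(2,3)
5. t=1/3 → R at (11,1); v=(-2,3)
6. t=8/3 → T at (17/3,9); v=(-2,-3)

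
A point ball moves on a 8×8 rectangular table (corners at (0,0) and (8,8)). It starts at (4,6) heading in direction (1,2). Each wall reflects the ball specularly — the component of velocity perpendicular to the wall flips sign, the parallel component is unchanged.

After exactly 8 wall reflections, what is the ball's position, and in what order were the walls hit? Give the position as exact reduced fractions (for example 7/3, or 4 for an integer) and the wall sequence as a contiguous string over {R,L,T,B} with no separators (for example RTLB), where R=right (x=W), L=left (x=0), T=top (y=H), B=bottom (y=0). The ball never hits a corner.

Final position: (8,2)
Wall sequence: TRBTLBTR

1. t=1 → T at (5,8); v=(1,-2)
2. t=3 → R at (8,2); v=(-1,-2)
3. t=1 → B at (7,0); v=(-1,2)
4. t=4 → T at (3,8); v=(-1,-2)
5. t=3 → L at (0,2); v=(1,-2)
6. t=1 → B at (1,0); v=(1,2)
7. t=4 → T at (5,8); v=(1,-2)
8. t=3 → R at (8,2); v=(-1,-2)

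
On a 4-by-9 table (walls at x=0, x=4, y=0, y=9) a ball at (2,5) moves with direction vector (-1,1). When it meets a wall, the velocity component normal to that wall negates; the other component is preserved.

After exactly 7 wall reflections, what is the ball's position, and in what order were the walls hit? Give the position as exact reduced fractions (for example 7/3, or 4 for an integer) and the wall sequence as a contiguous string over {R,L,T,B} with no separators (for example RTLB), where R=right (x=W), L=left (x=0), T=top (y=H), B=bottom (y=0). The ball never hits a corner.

1. t=2 → L at (0,7); v=(1,1)
2. t=2 → T at (2,9); v=(1,-1)
3. t=2 → R at (4,7); v=(-1,-1)
4. t=4 → L at (0,3); v=(1,-1)
5. t=3 → B at (3,0); v=(1,1)
6. t=1 → R at (4,1); v=(-1,1)
7. t=4 → L at (0,5); v=(1,1)

Final position: (0,5)
Wall sequence: LTRLBRL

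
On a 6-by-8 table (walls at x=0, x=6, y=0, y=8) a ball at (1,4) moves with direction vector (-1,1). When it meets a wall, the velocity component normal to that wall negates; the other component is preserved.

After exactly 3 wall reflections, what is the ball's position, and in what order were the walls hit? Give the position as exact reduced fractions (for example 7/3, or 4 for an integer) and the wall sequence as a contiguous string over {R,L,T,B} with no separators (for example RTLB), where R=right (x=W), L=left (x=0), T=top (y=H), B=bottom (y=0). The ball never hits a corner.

Final position: (6,5)
Wall sequence: LTR

1. t=1 → L at (0,5); v=(1,1)
2. t=3 → T at (3,8); v=(1,-1)
3. t=3 → R at (6,5); v=(-1,-1)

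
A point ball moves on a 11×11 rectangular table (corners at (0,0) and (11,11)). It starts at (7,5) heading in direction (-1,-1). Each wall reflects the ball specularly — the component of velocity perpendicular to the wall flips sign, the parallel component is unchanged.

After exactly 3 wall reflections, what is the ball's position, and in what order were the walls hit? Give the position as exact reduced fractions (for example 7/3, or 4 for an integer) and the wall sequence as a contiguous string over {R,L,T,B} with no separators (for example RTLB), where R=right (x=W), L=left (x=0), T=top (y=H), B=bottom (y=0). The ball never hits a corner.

Final position: (9,11)
Wall sequence: BLT

1. t=5 → B at (2,0); v=(-1,1)
2. t=2 → L at (0,2); v=(1,1)
3. t=9 → T at (9,11); v=(1,-1)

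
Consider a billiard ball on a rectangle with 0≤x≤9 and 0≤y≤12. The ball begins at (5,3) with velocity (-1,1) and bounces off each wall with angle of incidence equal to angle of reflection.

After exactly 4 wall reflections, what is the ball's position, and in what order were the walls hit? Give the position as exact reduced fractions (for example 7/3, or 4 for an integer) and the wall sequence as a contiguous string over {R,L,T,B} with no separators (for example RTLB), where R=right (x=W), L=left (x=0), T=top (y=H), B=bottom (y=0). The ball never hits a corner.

Final position: (2,0)
Wall sequence: LTRB

1. t=5 → L at (0,8); v=(1,1)
2. t=4 → T at (4,12); v=(1,-1)
3. t=5 → R at (9,7); v=(-1,-1)
4. t=7 → B at (2,0); v=(-1,1)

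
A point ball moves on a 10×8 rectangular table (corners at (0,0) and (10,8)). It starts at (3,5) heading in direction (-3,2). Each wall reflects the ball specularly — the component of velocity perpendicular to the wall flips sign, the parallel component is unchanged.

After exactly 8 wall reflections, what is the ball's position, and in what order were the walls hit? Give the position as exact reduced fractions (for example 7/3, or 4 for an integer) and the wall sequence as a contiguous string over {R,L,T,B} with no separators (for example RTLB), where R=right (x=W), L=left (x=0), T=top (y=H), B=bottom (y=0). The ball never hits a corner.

1. t=1 → L at (0,7); v=(3,2)
2. t=1/2 → T at (3/2,8); v=(3,-2)
3. t=17/6 → R at (10,7/3); v=(-3,-2)
4. t=7/6 → B at (13/2,0); v=(-3,2)
5. t=13/6 → L at (0,13/3); v=(3,2)
6. t=11/6 → T at (11/2,8); v=(3,-2)
7. t=3/2 → R at (10,5); v=(-3,-2)
8. t=5/2 → B at (5/2,0); v=(-3,2)

Final position: (5/2,0)
Wall sequence: LTRBLTRB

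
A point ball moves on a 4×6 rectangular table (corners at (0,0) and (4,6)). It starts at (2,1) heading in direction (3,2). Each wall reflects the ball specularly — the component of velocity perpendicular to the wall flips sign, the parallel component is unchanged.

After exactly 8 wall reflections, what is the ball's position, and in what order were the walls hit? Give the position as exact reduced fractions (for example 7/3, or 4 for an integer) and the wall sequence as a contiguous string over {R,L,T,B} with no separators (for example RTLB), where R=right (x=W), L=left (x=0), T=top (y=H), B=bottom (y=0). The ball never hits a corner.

Final position: (0,11/3)
Wall sequence: RLTRLBRL

1. t=2/3 → R at (4,7/3); v=(-3,2)
2. t=4/3 → L at (0,5); v=(3,2)
3. t=1/2 → T at (3/2,6); v=(3,-2)
4. t=5/6 → R at (4,13/3); v=(-3,-2)
5. t=4/3 → L at (0,5/3); v=(3,-2)
6. t=5/6 → B at (5/2,0); v=(3,2)
7. t=1/2 → R at (4,1); v=(-3,2)
8. t=4/3 → L at (0,11/3); v=(3,2)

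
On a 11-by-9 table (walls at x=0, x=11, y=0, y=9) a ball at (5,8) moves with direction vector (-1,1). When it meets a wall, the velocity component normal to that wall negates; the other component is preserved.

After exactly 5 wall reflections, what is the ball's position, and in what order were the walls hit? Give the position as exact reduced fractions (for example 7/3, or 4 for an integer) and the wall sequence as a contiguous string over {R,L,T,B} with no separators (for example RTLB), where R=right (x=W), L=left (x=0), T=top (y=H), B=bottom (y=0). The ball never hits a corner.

1. t=1 → T at (4,9); v=(-1,-1)
2. t=4 → L at (0,5); v=(1,-1)
3. t=5 → B at (5,0); v=(1,1)
4. t=6 → R at (11,6); v=(-1,1)
5. t=3 → T at (8,9); v=(-1,-1)

Final position: (8,9)
Wall sequence: TLBRT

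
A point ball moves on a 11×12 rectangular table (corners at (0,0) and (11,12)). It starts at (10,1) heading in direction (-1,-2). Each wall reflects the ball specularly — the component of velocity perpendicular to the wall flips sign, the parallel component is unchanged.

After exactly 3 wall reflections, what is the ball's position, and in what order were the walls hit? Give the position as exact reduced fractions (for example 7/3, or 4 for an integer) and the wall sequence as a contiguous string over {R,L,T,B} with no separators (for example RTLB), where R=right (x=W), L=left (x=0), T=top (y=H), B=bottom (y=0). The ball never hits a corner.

Final position: (0,5)
Wall sequence: BTL

1. t=1/2 → B at (19/2,0); v=(-1,2)
2. t=6 → T at (7/2,12); v=(-1,-2)
3. t=7/2 → L at (0,5); v=(1,-2)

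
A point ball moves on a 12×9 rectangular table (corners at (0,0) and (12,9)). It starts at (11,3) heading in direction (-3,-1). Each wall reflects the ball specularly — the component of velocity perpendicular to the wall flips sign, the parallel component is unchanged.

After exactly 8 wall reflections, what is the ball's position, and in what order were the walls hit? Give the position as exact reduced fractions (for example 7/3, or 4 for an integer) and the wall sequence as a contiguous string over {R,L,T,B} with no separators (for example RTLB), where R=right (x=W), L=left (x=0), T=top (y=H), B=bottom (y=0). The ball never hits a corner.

Final position: (4,0)
Wall sequence: BLRLTRLB

1. t=3 → B at (2,0); v=(-3,1)
2. t=2/3 → L at (0,2/3); v=(3,1)
3. t=4 → R at (12,14/3); v=(-3,1)
4. t=4 → L at (0,26/3); v=(3,1)
5. t=1/3 → T at (1,9); v=(3,-1)
6. t=11/3 → R at (12,16/3); v=(-3,-1)
7. t=4 → L at (0,4/3); v=(3,-1)
8. t=4/3 → B at (4,0); v=(3,1)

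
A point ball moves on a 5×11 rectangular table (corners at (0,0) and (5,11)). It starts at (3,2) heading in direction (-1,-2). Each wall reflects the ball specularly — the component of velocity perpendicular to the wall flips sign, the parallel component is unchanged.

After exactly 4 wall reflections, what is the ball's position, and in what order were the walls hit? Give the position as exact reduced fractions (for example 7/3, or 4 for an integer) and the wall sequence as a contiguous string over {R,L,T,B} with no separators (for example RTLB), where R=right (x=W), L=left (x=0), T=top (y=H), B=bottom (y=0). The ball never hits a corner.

1. t=1 → B at (2,0); v=(-1,2)
2. t=2 → L at (0,4); v=(1,2)
3. t=7/2 → T at (7/2,11); v=(1,-2)
4. t=3/2 → R at (5,8); v=(-1,-2)

Final position: (5,8)
Wall sequence: BLTR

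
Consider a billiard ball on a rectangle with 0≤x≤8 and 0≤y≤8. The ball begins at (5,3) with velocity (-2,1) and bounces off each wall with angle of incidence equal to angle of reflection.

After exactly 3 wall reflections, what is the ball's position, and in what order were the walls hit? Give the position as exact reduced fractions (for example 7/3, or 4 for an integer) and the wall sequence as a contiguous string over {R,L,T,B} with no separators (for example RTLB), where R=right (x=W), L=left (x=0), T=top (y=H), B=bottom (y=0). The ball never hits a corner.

Final position: (8,13/2)
Wall sequence: LTR

1. t=5/2 → L at (0,11/2); v=(2,1)
2. t=5/2 → T at (5,8); v=(2,-1)
3. t=3/2 → R at (8,13/2); v=(-2,-1)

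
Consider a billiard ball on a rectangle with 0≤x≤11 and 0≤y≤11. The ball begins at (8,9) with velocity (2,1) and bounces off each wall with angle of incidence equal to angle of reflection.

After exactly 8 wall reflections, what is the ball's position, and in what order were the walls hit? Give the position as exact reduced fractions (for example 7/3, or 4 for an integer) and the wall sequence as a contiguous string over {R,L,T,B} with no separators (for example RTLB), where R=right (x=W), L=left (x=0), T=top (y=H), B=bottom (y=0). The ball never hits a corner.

Final position: (10,11)
Wall sequence: RTLRBLRT

1. t=3/2 → R at (11,21/2); v=(-2,1)
2. t=1/2 → T at (10,11); v=(-2,-1)
3. t=5 → L at (0,6); v=(2,-1)
4. t=11/2 → R at (11,1/2); v=(-2,-1)
5. t=1/2 → B at (10,0); v=(-2,1)
6. t=5 → L at (0,5); v=(2,1)
7. t=11/2 → R at (11,21/2); v=(-2,1)
8. t=1/2 → T at (10,11); v=(-2,-1)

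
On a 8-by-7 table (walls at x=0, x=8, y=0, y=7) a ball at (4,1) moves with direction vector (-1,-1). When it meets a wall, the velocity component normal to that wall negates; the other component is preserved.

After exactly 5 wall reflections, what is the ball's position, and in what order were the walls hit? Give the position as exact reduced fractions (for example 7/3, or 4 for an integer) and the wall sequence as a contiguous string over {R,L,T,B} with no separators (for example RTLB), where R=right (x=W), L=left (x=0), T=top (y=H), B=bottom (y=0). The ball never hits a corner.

1. t=1 → B at (3,0); v=(-1,1)
2. t=3 → L at (0,3); v=(1,1)
3. t=4 → T at (4,7); v=(1,-1)
4. t=4 → R at (8,3); v=(-1,-1)
5. t=3 → B at (5,0); v=(-1,1)

Final position: (5,0)
Wall sequence: BLTRB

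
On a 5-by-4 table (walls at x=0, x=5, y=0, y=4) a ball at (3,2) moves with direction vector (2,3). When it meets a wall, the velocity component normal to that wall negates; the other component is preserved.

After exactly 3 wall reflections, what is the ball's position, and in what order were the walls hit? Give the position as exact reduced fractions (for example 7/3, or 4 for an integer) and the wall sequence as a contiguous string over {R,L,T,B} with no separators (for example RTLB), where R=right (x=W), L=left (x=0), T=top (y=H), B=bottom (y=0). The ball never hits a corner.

Final position: (3,0)
Wall sequence: TRB

1. t=2/3 → T at (13/3,4); v=(2,-3)
2. t=1/3 → R at (5,3); v=(-2,-3)
3. t=1 → B at (3,0); v=(-2,3)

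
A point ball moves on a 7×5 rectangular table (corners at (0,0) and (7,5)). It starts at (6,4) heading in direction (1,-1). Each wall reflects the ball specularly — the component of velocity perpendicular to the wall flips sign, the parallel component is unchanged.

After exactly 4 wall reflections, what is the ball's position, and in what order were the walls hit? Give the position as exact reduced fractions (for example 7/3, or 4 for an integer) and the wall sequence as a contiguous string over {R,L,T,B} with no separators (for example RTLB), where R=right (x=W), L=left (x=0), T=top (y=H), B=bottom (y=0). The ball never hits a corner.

1. t=1 → R at (7,3); v=(-1,-1)
2. t=3 → B at (4,0); v=(-1,1)
3. t=4 → L at (0,4); v=(1,1)
4. t=1 → T at (1,5); v=(1,-1)

Final position: (1,5)
Wall sequence: RBLT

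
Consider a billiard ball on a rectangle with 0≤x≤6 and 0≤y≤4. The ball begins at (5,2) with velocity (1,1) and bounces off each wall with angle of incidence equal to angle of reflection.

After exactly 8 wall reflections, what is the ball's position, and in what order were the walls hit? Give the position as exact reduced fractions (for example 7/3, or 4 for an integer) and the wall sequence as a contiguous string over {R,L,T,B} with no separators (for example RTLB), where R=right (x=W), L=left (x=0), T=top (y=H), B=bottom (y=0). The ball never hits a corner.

1. t=1 → R at (6,3); v=(-1,1)
2. t=1 → T at (5,4); v=(-1,-1)
3. t=4 → B at (1,0); v=(-1,1)
4. t=1 → L at (0,1); v=(1,1)
5. t=3 → T at (3,4); v=(1,-1)
6. t=3 → R at (6,1); v=(-1,-1)
7. t=1 → B at (5,0); v=(-1,1)
8. t=4 → T at (1,4); v=(-1,-1)

Final position: (1,4)
Wall sequence: RTBLTRBT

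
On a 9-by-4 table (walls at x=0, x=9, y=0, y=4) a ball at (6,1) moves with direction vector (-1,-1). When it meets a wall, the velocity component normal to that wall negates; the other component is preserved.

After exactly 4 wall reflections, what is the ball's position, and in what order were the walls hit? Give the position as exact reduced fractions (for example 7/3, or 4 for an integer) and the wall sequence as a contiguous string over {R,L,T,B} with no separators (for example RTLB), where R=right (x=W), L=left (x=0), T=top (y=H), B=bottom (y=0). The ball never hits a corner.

1. t=1 → B at (5,0); v=(-1,1)
2. t=4 → T at (1,4); v=(-1,-1)
3. t=1 → L at (0,3); v=(1,-1)
4. t=3 → B at (3,0); v=(1,1)

Final position: (3,0)
Wall sequence: BTLB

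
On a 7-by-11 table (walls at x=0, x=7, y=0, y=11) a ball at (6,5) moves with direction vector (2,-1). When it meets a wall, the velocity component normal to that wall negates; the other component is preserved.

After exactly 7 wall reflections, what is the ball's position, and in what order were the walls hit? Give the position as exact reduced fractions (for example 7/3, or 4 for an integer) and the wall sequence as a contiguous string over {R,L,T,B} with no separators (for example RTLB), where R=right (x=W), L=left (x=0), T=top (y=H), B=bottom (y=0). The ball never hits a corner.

1. t=1/2 → R at (7,9/2); v=(-2,-1)
2. t=7/2 → L at (0,1); v=(2,-1)
3. t=1 → B at (2,0); v=(2,1)
4. t=5/2 → R at (7,5/2); v=(-2,1)
5. t=7/2 → L at (0,6); v=(2,1)
6. t=7/2 → R at (7,19/2); v=(-2,1)
7. t=3/2 → T at (4,11); v=(-2,-1)

Final position: (4,11)
Wall sequence: RLBRLRT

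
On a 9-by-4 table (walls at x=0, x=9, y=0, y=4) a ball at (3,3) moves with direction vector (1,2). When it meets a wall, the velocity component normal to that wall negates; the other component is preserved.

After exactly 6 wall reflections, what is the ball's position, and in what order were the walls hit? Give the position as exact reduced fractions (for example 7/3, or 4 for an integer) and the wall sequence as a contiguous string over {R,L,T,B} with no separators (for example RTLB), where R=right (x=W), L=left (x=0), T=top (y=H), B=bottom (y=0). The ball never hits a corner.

1. t=1/2 → T at (7/2,4); v=(1,-2)
2. t=2 → B at (11/2,0); v=(1,2)
3. t=2 → T at (15/2,4); v=(1,-2)
4. t=3/2 → R at (9,1); v=(-1,-2)
5. t=1/2 → B at (17/2,0); v=(-1,2)
6. t=2 → T at (13/2,4); v=(-1,-2)

Final position: (13/2,4)
Wall sequence: TBTRBT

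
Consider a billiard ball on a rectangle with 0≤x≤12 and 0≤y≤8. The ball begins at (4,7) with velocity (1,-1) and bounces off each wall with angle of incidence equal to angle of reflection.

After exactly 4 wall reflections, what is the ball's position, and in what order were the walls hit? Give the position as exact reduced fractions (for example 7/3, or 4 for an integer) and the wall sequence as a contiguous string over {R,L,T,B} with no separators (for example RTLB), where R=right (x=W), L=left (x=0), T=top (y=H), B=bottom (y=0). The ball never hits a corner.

Final position: (0,3)
Wall sequence: BRTL

1. t=7 → B at (11,0); v=(1,1)
2. t=1 → R at (12,1); v=(-1,1)
3. t=7 → T at (5,8); v=(-1,-1)
4. t=5 → L at (0,3); v=(1,-1)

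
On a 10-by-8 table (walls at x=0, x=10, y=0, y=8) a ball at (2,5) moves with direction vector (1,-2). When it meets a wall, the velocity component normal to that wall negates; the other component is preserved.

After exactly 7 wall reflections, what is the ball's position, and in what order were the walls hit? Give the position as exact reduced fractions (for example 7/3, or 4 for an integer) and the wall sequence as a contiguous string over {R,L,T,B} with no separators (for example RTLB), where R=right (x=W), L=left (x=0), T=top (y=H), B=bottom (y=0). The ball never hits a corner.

1. t=5/2 → B at (9/2,0); v=(1,2)
2. t=4 → T at (17/2,8); v=(1,-2)
3. t=3/2 → R at (10,5); v=(-1,-2)
4. t=5/2 → B at (15/2,0); v=(-1,2)
5. t=4 → T at (7/2,8); v=(-1,-2)
6. t=7/2 → L at (0,1); v=(1,-2)
7. t=1/2 → B at (1/2,0); v=(1,2)

Final position: (1/2,0)
Wall sequence: BTRBTLB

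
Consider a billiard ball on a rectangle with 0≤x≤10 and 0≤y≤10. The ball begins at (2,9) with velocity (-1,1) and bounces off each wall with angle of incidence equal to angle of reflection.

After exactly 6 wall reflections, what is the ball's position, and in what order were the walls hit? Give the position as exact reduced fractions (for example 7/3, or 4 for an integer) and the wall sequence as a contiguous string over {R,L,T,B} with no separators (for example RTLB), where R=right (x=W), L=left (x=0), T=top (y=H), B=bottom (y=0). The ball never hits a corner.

Final position: (0,9)
Wall sequence: TLBRTL

1. t=1 → T at (1,10); v=(-1,-1)
2. t=1 → L at (0,9); v=(1,-1)
3. t=9 → B at (9,0); v=(1,1)
4. t=1 → R at (10,1); v=(-1,1)
5. t=9 → T at (1,10); v=(-1,-1)
6. t=1 → L at (0,9); v=(1,-1)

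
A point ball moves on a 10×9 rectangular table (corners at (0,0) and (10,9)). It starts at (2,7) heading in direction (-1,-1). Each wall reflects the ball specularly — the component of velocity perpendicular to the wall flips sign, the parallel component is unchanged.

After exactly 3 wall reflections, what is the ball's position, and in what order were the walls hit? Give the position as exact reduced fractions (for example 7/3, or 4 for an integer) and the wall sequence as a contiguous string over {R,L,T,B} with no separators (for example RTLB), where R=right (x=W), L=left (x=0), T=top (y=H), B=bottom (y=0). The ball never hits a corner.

1. t=2 → L at (0,5); v=(1,-1)
2. t=5 → B at (5,0); v=(1,1)
3. t=5 → R at (10,5); v=(-1,1)

Final position: (10,5)
Wall sequence: LBR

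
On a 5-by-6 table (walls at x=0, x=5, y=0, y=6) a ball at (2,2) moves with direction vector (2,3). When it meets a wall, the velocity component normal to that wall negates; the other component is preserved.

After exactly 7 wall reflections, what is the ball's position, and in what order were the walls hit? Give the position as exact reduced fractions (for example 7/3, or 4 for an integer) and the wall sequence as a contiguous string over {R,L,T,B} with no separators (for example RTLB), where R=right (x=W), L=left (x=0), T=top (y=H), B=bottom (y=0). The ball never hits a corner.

Final position: (10/3,0)
Wall sequence: TRBLTRB

1. t=4/3 → T at (14/3,6); v=(2,-3)
2. t=1/6 → R at (5,11/2); v=(-2,-3)
3. t=11/6 → B at (4/3,0); v=(-2,3)
4. t=2/3 → L at (0,2); v=(2,3)
5. t=4/3 → T at (8/3,6); v=(2,-3)
6. t=7/6 → R at (5,5/2); v=(-2,-3)
7. t=5/6 → B at (10/3,0); v=(-2,3)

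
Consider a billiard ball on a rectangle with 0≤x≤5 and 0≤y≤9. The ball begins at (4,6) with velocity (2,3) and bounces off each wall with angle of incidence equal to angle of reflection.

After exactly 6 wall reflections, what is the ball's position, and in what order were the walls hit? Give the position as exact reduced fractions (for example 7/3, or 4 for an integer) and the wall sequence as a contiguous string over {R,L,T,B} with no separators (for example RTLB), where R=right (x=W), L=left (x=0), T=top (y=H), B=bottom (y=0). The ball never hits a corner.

1. t=1/2 → R at (5,15/2); v=(-2,3)
2. t=1/2 → T at (4,9); v=(-2,-3)
3. t=2 → L at (0,3); v=(2,-3)
4. t=1 → B at (2,0); v=(2,3)
5. t=3/2 → R at (5,9/2); v=(-2,3)
6. t=3/2 → T at (2,9); v=(-2,-3)

Final position: (2,9)
Wall sequence: RTLBRT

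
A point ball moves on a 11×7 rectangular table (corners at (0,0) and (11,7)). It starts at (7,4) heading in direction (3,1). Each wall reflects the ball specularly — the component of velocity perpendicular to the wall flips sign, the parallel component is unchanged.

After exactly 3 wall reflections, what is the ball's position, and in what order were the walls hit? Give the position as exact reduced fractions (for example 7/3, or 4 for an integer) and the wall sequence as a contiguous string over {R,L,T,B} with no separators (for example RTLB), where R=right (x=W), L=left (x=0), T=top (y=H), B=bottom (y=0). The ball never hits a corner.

1. t=4/3 → R at (11,16/3); v=(-3,1)
2. t=5/3 → T at (6,7); v=(-3,-1)
3. t=2 → L at (0,5); v=(3,-1)

Final position: (0,5)
Wall sequence: RTL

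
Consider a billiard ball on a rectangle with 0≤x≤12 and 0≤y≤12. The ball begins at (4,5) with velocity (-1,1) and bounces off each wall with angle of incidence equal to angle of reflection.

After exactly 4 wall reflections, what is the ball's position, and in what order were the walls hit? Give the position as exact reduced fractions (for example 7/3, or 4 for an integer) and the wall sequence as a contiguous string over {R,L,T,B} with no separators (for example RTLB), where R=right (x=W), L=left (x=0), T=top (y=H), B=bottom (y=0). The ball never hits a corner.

1. t=4 → L at (0,9); v=(1,1)
2. t=3 → T at (3,12); v=(1,-1)
3. t=9 → R at (12,3); v=(-1,-1)
4. t=3 → B at (9,0); v=(-1,1)

Final position: (9,0)
Wall sequence: LTRB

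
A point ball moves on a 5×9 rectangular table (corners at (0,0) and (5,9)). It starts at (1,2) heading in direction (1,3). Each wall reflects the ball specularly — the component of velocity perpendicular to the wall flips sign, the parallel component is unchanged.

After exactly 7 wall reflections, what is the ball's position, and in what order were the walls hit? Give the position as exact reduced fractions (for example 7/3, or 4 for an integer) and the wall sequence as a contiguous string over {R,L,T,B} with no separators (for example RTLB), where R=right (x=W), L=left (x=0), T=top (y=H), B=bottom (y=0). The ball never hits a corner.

Final position: (5,8)
Wall sequence: TRBTLBR

1. t=7/3 → T at (10/3,9); v=(1,-3)
2. t=5/3 → R at (5,4); v=(-1,-3)
3. t=4/3 → B at (11/3,0); v=(-1,3)
4. t=3 → T at (2/3,9); v=(-1,-3)
5. t=2/3 → L at (0,7); v=(1,-3)
6. t=7/3 → B at (7/3,0); v=(1,3)
7. t=8/3 → R at (5,8); v=(-1,3)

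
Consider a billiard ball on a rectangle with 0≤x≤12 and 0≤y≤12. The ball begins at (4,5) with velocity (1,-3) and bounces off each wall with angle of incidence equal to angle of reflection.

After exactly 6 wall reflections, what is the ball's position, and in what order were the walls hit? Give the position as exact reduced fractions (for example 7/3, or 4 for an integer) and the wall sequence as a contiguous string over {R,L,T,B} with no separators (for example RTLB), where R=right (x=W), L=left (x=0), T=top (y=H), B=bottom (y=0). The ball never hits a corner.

1. t=5/3 → B at (17/3,0); v=(1,3)
2. t=4 → T at (29/3,12); v=(1,-3)
3. t=7/3 → R at (12,5); v=(-1,-3)
4. t=5/3 → B at (31/3,0); v=(-1,3)
5. t=4 → T at (19/3,12); v=(-1,-3)
6. t=4 → B at (7/3,0); v=(-1,3)

Final position: (7/3,0)
Wall sequence: BTRBTB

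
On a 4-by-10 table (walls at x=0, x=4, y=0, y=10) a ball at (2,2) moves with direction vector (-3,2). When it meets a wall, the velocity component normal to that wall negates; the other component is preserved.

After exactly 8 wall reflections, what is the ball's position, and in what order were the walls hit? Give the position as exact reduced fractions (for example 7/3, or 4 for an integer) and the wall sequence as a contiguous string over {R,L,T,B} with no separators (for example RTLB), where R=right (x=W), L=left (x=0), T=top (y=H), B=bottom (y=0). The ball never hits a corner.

Final position: (0,2/3)
Wall sequence: LRLTRLRL

1. t=2/3 → L at (0,10/3); v=(3,2)
2. t=4/3 → R at (4,6); v=(-3,2)
3. t=4/3 → L at (0,26/3); v=(3,2)
4. t=2/3 → T at (2,10); v=(3,-2)
5. t=2/3 → R at (4,26/3); v=(-3,-2)
6. t=4/3 → L at (0,6); v=(3,-2)
7. t=4/3 → R at (4,10/3); v=(-3,-2)
8. t=4/3 → L at (0,2/3); v=(3,-2)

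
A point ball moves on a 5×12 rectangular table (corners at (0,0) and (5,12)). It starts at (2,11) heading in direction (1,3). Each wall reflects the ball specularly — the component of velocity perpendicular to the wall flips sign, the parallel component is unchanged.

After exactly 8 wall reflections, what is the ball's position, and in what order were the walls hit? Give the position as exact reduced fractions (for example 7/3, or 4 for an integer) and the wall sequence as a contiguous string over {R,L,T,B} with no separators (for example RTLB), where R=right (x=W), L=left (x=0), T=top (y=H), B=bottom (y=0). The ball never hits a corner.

Final position: (5/3,12)
Wall sequence: TRBLTBRT

1. t=1/3 → T at (7/3,12); v=(1,-3)
2. t=8/3 → R at (5,4); v=(-1,-3)
3. t=4/3 → B at (11/3,0); v=(-1,3)
4. t=11/3 → L at (0,11); v=(1,3)
5. t=1/3 → T at (1/3,12); v=(1,-3)
6. t=4 → B at (13/3,0); v=(1,3)
7. t=2/3 → R at (5,2); v=(-1,3)
8. t=10/3 → T at (5/3,12); v=(-1,-3)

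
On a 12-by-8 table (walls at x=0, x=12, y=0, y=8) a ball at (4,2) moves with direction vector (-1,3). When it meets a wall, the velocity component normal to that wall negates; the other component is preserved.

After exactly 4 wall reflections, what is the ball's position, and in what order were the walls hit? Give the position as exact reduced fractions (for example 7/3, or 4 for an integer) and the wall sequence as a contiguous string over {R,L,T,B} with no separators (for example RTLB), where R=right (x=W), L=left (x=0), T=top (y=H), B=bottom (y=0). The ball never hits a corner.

1. t=2 → T at (2,8); v=(-1,-3)
2. t=2 → L at (0,2); v=(1,-3)
3. t=2/3 → B at (2/3,0); v=(1,3)
4. t=8/3 → T at (10/3,8); v=(1,-3)

Final position: (10/3,8)
Wall sequence: TLBT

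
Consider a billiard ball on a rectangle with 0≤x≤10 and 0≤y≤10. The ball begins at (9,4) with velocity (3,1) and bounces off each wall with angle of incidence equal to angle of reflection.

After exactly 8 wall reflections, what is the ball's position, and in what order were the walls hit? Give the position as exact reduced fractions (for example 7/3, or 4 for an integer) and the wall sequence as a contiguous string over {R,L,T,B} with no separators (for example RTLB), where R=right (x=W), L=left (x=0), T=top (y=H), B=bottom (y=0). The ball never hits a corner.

1. t=1/3 → R at (10,13/3); v=(-3,1)
2. t=10/3 → L at (0,23/3); v=(3,1)
3. t=7/3 → T at (7,10); v=(3,-1)
4. t=1 → R at (10,9); v=(-3,-1)
5. t=10/3 → L at (0,17/3); v=(3,-1)
6. t=10/3 → R at (10,7/3); v=(-3,-1)
7. t=7/3 → B at (3,0); v=(-3,1)
8. t=1 → L at (0,1); v=(3,1)

Final position: (0,1)
Wall sequence: RLTRLRBL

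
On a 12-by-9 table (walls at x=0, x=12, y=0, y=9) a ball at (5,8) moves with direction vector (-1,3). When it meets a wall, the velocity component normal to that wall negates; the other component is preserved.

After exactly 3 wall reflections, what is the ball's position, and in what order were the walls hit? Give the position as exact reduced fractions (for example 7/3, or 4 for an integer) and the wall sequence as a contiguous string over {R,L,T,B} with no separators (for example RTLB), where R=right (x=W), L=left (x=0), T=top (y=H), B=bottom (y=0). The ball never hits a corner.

1. t=1/3 → T at (14/3,9); v=(-1,-3)
2. t=3 → B at (5/3,0); v=(-1,3)
3. t=5/3 → L at (0,5); v=(1,3)

Final position: (0,5)
Wall sequence: TBL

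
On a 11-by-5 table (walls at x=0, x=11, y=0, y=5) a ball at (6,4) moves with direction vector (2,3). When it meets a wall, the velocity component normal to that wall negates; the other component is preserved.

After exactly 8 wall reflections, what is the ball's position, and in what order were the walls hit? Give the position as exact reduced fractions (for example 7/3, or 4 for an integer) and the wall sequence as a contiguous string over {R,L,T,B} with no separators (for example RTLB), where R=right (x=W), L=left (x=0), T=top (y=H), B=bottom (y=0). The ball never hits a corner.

Final position: (4/3,0)
Wall sequence: TBRTBTLB

1. t=1/3 → T at (20/3,5); v=(2,-3)
2. t=5/3 → B at (10,0); v=(2,3)
3. t=1/2 → R at (11,3/2); v=(-2,3)
4. t=7/6 → T at (26/3,5); v=(-2,-3)
5. t=5/3 → B at (16/3,0); v=(-2,3)
6. t=5/3 → T at (2,5); v=(-2,-3)
7. t=1 → L at (0,2); v=(2,-3)
8. t=2/3 → B at (4/3,0); v=(2,3)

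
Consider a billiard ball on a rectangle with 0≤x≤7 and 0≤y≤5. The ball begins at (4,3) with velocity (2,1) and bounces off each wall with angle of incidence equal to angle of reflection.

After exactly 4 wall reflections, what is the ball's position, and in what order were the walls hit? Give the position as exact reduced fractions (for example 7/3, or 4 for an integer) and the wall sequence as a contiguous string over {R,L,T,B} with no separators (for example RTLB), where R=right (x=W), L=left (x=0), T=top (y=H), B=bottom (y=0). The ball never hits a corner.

1. t=3/2 → R at (7,9/2); v=(-2,1)
2. t=1/2 → T at (6,5); v=(-2,-1)
3. t=3 → L at (0,2); v=(2,-1)
4. t=2 → B at (4,0); v=(2,1)

Final position: (4,0)
Wall sequence: RTLB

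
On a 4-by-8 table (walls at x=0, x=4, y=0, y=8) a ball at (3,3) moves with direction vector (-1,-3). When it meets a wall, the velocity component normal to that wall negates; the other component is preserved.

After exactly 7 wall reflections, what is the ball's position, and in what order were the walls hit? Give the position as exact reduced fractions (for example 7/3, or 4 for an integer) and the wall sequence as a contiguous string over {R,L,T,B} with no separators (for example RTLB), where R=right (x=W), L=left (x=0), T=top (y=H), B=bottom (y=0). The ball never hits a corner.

Final position: (0,2)
Wall sequence: BLTBRTL

1. t=1 → B at (2,0); v=(-1,3)
2. t=2 → L at (0,6); v=(1,3)
3. t=2/3 → T at (2/3,8); v=(1,-3)
4. t=8/3 → B at (10/3,0); v=(1,3)
5. t=2/3 → R at (4,2); v=(-1,3)
6. t=2 → T at (2,8); v=(-1,-3)
7. t=2 → L at (0,2); v=(1,-3)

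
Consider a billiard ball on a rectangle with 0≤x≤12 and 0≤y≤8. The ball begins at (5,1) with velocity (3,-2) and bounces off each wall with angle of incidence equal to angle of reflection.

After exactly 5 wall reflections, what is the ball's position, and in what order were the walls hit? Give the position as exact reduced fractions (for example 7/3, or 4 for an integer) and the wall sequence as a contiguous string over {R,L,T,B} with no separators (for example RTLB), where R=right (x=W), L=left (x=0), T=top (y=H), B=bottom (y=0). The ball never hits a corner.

Final position: (13/2,0)
Wall sequence: BRTLB

1. t=1/2 → B at (13/2,0); v=(3,2)
2. t=11/6 → R at (12,11/3); v=(-3,2)
3. t=13/6 → T at (11/2,8); v=(-3,-2)
4. t=11/6 → L at (0,13/3); v=(3,-2)
5. t=13/6 → B at (13/2,0); v=(3,2)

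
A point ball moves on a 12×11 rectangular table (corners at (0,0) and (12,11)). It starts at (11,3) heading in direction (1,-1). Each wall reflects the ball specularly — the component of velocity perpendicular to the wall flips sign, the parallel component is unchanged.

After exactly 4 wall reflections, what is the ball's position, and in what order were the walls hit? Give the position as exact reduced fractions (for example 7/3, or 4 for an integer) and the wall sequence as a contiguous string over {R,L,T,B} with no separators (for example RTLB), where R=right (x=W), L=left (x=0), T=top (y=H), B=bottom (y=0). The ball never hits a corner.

Final position: (1,11)
Wall sequence: RBLT

1. t=1 → R at (12,2); v=(-1,-1)
2. t=2 → B at (10,0); v=(-1,1)
3. t=10 → L at (0,10); v=(1,1)
4. t=1 → T at (1,11); v=(1,-1)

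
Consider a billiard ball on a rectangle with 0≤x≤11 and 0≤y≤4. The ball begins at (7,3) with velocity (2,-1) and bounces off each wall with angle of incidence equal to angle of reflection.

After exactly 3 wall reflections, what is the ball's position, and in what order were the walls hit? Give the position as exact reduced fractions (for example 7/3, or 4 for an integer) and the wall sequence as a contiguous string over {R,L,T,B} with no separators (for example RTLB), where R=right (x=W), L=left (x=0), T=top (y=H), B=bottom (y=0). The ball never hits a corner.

1. t=2 → R at (11,1); v=(-2,-1)
2. t=1 → B at (9,0); v=(-2,1)
3. t=4 → T at (1,4); v=(-2,-1)

Final position: (1,4)
Wall sequence: RBT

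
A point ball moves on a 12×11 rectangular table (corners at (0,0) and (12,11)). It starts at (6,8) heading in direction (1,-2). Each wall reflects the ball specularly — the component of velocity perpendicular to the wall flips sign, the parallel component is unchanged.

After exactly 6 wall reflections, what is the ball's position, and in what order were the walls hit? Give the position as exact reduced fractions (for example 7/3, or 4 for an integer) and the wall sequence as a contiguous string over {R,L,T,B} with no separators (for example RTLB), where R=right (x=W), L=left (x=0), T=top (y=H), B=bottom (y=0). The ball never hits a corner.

Final position: (5/2,11)
Wall sequence: BRTBLT

1. t=4 → B at (10,0); v=(1,2)
2. t=2 → R at (12,4); v=(-1,2)
3. t=7/2 → T at (17/2,11); v=(-1,-2)
4. t=11/2 → B at (3,0); v=(-1,2)
5. t=3 → L at (0,6); v=(1,2)
6. t=5/2 → T at (5/2,11); v=(1,-2)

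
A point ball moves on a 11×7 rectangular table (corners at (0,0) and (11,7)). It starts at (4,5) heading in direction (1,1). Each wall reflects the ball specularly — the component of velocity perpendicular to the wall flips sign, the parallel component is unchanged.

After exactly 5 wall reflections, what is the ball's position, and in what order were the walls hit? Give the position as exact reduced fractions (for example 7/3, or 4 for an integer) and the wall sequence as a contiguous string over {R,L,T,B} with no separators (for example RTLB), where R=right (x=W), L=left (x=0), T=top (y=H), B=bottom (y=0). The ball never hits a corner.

1. t=2 → T at (6,7); v=(1,-1)
2. t=5 → R at (11,2); v=(-1,-1)
3. t=2 → B at (9,0); v=(-1,1)
4. t=7 → T at (2,7); v=(-1,-1)
5. t=2 → L at (0,5); v=(1,-1)

Final position: (0,5)
Wall sequence: TRBTL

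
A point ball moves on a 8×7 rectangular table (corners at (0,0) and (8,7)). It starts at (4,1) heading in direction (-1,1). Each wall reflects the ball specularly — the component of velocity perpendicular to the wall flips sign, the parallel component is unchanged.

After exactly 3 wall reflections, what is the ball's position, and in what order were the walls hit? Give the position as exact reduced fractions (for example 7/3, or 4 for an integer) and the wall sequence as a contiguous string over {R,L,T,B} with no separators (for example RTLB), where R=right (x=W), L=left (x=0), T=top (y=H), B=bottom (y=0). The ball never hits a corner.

Final position: (8,1)
Wall sequence: LTR

1. t=4 → L at (0,5); v=(1,1)
2. t=2 → T at (2,7); v=(1,-1)
3. t=6 → R at (8,1); v=(-1,-1)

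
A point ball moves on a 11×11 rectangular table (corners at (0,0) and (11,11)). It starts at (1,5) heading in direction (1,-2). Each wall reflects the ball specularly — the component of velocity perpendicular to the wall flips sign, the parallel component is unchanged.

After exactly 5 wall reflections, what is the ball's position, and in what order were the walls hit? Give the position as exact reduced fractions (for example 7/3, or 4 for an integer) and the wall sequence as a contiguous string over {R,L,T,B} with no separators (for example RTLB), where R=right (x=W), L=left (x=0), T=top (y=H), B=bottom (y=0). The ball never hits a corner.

1. t=5/2 → B at (7/2,0); v=(1,2)
2. t=11/2 → T at (9,11); v=(1,-2)
3. t=2 → R at (11,7); v=(-1,-2)
4. t=7/2 → B at (15/2,0); v=(-1,2)
5. t=11/2 → T at (2,11); v=(-1,-2)

Final position: (2,11)
Wall sequence: BTRBT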